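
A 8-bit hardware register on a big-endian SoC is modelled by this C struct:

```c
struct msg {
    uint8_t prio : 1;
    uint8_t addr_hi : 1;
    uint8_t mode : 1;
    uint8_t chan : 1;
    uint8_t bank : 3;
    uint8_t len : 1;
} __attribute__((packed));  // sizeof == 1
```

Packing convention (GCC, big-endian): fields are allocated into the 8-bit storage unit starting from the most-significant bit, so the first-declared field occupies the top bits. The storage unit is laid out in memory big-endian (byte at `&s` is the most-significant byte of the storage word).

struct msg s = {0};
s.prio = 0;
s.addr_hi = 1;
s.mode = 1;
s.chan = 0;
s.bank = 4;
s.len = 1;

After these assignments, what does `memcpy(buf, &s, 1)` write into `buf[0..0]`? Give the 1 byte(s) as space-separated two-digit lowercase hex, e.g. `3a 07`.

69

prio:1 = 0 → 0x0 << 7 → word 0x00
addr_hi:1 = 1 → 0x1 << 6 → word 0x40
mode:1 = 1 → 0x1 << 5 → word 0x60
chan:1 = 0 → 0x0 << 4 → word 0x60
bank:3 = 4 → 0x4 << 1 → word 0x68
len:1 = 1 → 0x1 << 0 → word 0x69
word = 0x69 → big-endian bytes:
  [0]=0x69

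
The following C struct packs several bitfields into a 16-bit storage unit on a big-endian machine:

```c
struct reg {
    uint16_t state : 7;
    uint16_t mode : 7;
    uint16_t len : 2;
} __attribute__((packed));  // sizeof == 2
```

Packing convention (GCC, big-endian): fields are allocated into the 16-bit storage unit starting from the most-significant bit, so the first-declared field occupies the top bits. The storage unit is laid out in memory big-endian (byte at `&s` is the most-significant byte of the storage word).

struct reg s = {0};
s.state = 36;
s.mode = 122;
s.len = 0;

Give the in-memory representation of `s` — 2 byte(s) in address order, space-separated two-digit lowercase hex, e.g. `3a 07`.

49 e8

state (7b) val=36 bits=0x24 at bit 9: 0x4800
mode (7b) val=122 bits=0x7a at bit 2: 0x49e8
len (2b) val=0 bits=0x0 at bit 0: 0x49e8
word = 0x49e8 → big-endian bytes:
  [0]=0x49  [1]=0xe8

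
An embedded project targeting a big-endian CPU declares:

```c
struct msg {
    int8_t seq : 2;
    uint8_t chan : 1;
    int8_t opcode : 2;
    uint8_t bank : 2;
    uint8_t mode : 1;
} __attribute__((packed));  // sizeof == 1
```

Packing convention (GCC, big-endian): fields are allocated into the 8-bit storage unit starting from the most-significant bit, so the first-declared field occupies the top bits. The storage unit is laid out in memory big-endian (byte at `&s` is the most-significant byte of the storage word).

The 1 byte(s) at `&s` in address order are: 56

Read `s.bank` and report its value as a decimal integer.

3

[0]=0x56 (big-endian) → word 0x56
seq [6+:2] = (word>>6) & 0x3 = 1
chan [5+:1] = (word>>5) & 0x1 = 0
opcode [3+:2] = (word>>3) & 0x3 = 2
bank [1+:2] = (word>>1) & 0x3 = 3  ←
mode [0+:1] = (word>>0) & 0x1 = 0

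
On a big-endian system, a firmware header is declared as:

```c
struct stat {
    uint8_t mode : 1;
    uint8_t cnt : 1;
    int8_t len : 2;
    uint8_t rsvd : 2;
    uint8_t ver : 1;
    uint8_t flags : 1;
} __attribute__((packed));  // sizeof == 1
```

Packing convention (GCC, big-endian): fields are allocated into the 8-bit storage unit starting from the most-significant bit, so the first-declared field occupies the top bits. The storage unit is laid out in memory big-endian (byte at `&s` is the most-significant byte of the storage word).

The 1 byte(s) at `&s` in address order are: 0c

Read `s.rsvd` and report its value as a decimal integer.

3

[0]=0x0c (big-endian) → word 0x0c
mode:1 @ bit 7 → (0x0c>>7)&0x1 = 0x0
cnt:1 @ bit 6 → (0x0c>>6)&0x1 = 0x0
len:2 @ bit 4 → (0x0c>>4)&0x3 = 0x0
rsvd:2 @ bit 2 → (0x0c>>2)&0x3 = 0x3  ←
ver:1 @ bit 1 → (0x0c>>1)&0x1 = 0x0
flags:1 @ bit 0 → (0x0c>>0)&0x1 = 0x0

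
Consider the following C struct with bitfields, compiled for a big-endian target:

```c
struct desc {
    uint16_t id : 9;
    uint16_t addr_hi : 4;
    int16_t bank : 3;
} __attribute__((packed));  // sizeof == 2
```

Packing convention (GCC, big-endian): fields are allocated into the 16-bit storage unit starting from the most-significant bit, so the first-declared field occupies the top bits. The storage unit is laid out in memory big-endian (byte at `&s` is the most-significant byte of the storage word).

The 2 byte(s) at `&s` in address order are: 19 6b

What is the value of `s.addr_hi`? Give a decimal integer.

[0]=0x19 [1]=0x6b (big-endian) → word 0x196b
id:9 @ bit 7 → (0x196b>>7)&0x1ff = 0x32
addr_hi:4 @ bit 3 → (0x196b>>3)&0xf = 0xd  ←
bank:3 @ bit 0 → (0x196b>>0)&0x7 = 0x3

13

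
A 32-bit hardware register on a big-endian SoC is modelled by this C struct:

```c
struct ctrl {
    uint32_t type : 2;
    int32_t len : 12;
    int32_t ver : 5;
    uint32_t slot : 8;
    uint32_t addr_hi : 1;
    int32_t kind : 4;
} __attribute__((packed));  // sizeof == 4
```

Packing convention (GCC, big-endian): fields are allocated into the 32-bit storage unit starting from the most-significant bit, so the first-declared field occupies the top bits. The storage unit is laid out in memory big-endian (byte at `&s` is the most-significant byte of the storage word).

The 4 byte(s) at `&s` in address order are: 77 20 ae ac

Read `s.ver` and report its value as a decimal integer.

5

[0]=0x77 [1]=0x20 [2]=0xae [3]=0xac (big-endian) → word 0x7720aeac
type [30+:2] = (word>>30) & 0x3 = 1
len [18+:12] = (word>>18) & 0xfff = 3528
ver [13+:5] = (word>>13) & 0x1f = 5  ←
slot [5+:8] = (word>>5) & 0xff = 117
addr_hi [4+:1] = (word>>4) & 0x1 = 0
kind [0+:4] = (word>>0) & 0xf = 12
ver signed 5b, MSB=0: value = 5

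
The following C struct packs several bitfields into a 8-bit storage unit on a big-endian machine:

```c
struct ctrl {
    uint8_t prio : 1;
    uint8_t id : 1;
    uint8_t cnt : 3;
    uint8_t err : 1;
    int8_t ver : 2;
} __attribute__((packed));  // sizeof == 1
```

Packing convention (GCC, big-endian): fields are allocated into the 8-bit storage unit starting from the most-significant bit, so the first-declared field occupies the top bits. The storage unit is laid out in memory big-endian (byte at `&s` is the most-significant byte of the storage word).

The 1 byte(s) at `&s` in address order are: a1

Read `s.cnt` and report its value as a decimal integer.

4

[0]=0xa1 (big-endian) → word 0xa1
prio:1 @ bit 7 → (0xa1>>7)&0x1 = 0x1
id:1 @ bit 6 → (0xa1>>6)&0x1 = 0x0
cnt:3 @ bit 3 → (0xa1>>3)&0x7 = 0x4  ←
err:1 @ bit 2 → (0xa1>>2)&0x1 = 0x0
ver:2 @ bit 0 → (0xa1>>0)&0x3 = 0x1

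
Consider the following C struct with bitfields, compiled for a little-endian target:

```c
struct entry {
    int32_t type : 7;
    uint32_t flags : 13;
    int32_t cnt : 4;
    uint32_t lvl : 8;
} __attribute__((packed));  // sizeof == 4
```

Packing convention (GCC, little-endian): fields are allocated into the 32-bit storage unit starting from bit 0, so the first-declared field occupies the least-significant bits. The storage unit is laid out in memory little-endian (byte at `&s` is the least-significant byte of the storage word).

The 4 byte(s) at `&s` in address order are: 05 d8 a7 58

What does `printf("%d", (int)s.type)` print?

5

[0]=0x05 [1]=0xd8 [2]=0xa7 [3]=0x58 (little-endian) → word 0x58a7d805
type:7 @ bit 0 → (0x58a7d805>>0)&0x7f = 0x5  ←
flags:13 @ bit 7 → (0x58a7d805>>7)&0x1fff = 0xfb0
cnt:4 @ bit 20 → (0x58a7d805>>20)&0xf = 0xa
lvl:8 @ bit 24 → (0x58a7d805>>24)&0xff = 0x58
type signed 7b, MSB=0: value = 5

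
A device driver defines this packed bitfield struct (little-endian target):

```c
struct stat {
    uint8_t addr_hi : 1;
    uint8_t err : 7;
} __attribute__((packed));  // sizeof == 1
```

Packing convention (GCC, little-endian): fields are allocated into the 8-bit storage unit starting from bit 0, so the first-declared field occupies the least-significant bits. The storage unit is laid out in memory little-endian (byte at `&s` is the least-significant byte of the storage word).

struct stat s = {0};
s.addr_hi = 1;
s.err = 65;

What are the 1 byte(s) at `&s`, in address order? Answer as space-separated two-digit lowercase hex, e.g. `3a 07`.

[0+:1] addr_hi=1 & 0x1 = 0x1; word=0x01
[1+:7] err=65 & 0x7f = 0x41; word=0x83
word = 0x83 → little-endian bytes:
  [0]=0x83

83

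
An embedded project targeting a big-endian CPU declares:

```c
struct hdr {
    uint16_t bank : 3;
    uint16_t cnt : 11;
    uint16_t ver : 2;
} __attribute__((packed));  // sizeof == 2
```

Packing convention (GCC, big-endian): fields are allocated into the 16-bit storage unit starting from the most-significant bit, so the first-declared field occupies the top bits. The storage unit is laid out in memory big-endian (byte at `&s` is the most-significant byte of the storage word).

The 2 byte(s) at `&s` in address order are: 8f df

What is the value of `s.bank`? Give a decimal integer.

4

[0]=0x8f [1]=0xdf (big-endian) → word 0x8fdf
bank:3 @ bit 13 → (0x8fdf>>13)&0x7 = 0x4  ←
cnt:11 @ bit 2 → (0x8fdf>>2)&0x7ff = 0x3f7
ver:2 @ bit 0 → (0x8fdf>>0)&0x3 = 0x3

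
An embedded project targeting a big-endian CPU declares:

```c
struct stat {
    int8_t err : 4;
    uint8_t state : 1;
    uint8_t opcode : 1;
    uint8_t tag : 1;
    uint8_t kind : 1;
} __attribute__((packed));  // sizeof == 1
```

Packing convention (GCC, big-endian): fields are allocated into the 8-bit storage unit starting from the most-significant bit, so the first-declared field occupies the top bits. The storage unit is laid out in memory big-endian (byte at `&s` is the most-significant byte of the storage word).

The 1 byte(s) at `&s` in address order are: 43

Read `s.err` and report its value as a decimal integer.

[0]=0x43 (big-endian) → word 0x43
err [4+:4] = (word>>4) & 0xf = 4  ←
state [3+:1] = (word>>3) & 0x1 = 0
opcode [2+:1] = (word>>2) & 0x1 = 0
tag [1+:1] = (word>>1) & 0x1 = 1
kind [0+:1] = (word>>0) & 0x1 = 1
err signed 4b, MSB=0: value = 4

4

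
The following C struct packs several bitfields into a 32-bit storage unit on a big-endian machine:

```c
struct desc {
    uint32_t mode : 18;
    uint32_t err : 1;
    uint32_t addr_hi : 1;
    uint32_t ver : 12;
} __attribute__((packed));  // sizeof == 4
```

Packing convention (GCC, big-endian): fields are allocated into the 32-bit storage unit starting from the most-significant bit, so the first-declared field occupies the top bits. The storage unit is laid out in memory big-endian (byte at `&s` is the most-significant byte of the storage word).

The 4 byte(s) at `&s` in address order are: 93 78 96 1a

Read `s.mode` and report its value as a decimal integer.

151010

[0]=0x93 [1]=0x78 [2]=0x96 [3]=0x1a (big-endian) → word 0x9378961a
mode:18 @ bit 14 → (0x9378961a>>14)&0x3ffff = 0x24de2  ←
err:1 @ bit 13 → (0x9378961a>>13)&0x1 = 0x0
addr_hi:1 @ bit 12 → (0x9378961a>>12)&0x1 = 0x1
ver:12 @ bit 0 → (0x9378961a>>0)&0xfff = 0x61a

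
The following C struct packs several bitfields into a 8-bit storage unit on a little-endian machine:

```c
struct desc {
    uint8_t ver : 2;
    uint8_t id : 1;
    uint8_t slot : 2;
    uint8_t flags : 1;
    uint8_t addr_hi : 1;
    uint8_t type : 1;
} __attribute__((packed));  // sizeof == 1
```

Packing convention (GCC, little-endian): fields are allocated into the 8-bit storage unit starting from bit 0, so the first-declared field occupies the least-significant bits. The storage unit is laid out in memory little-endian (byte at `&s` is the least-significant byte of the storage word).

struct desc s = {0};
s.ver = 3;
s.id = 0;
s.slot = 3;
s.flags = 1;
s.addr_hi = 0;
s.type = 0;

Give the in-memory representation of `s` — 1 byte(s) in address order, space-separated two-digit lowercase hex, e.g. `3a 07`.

[0+:2] ver=3 & 0x3 = 0x3; word=0x03
[2+:1] id=0 & 0x1 = 0x0; word=0x03
[3+:2] slot=3 & 0x3 = 0x3; word=0x1b
[5+:1] flags=1 & 0x1 = 0x1; word=0x3b
[6+:1] addr_hi=0 & 0x1 = 0x0; word=0x3b
[7+:1] type=0 & 0x1 = 0x0; word=0x3b
word = 0x3b → little-endian bytes:
  [0]=0x3b

3b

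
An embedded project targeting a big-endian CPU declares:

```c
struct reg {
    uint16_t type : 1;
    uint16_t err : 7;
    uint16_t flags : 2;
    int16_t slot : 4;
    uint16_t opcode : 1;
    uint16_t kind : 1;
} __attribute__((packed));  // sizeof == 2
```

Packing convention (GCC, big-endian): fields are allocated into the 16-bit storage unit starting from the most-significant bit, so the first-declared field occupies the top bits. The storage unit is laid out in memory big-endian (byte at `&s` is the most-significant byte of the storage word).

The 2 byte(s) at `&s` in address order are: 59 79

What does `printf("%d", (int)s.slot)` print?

[0]=0x59 [1]=0x79 (big-endian) → word 0x5979
type [15+:1] = (word>>15) & 0x1 = 0
err [8+:7] = (word>>8) & 0x7f = 89
flags [6+:2] = (word>>6) & 0x3 = 1
slot [2+:4] = (word>>2) & 0xf = 14  ←
opcode [1+:1] = (word>>1) & 0x1 = 0
kind [0+:1] = (word>>0) & 0x1 = 1
slot signed 4b, MSB=1: 14 - 16 = -2

-2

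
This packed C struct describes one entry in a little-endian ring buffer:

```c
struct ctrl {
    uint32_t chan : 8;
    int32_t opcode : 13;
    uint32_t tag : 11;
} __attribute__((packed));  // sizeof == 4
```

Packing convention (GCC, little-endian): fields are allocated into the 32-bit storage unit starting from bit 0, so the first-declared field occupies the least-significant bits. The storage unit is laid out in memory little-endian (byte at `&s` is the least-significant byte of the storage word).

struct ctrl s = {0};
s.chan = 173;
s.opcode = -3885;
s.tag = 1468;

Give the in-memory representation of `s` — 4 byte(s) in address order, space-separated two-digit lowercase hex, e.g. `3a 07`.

[0+:8] chan=173 & 0xff = 0xad; word=0x000000ad
[8+:13] opcode=-3885 & 0x1fff = 0x10d3; word=0x0010d3ad
[21+:11] tag=1468 & 0x7ff = 0x5bc; word=0xb790d3ad
word = 0xb790d3ad → little-endian bytes:
  [0]=0xad  [1]=0xd3  [2]=0x90  [3]=0xb7

ad d3 90 b7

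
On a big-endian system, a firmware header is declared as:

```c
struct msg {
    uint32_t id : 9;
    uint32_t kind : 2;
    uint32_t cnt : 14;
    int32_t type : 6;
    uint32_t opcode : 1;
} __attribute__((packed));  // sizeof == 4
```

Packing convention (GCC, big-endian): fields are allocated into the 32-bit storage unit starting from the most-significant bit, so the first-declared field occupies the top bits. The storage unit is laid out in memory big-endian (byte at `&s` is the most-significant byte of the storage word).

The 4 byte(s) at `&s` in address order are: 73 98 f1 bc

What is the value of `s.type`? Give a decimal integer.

30

[0]=0x73 [1]=0x98 [2]=0xf1 [3]=0xbc (big-endian) → word 0x7398f1bc
id [23+:9] = (word>>23) & 0x1ff = 231
kind [21+:2] = (word>>21) & 0x3 = 0
cnt [7+:14] = (word>>7) & 0x3fff = 12771
type [1+:6] = (word>>1) & 0x3f = 30  ←
opcode [0+:1] = (word>>0) & 0x1 = 0
type signed 6b, MSB=0: value = 30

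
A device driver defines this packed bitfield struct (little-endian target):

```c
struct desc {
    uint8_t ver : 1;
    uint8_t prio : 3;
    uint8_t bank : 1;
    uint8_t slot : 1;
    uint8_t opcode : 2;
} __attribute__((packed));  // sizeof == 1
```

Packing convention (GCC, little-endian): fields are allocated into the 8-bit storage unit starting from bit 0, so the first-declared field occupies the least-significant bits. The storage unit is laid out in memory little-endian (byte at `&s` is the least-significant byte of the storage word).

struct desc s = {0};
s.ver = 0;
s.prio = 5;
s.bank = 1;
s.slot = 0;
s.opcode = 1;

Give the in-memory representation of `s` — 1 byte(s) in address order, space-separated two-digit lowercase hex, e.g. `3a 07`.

[0+:1] ver=0 & 0x1 = 0x0; word=0x00
[1+:3] prio=5 & 0x7 = 0x5; word=0x0a
[4+:1] bank=1 & 0x1 = 0x1; word=0x1a
[5+:1] slot=0 & 0x1 = 0x0; word=0x1a
[6+:2] opcode=1 & 0x3 = 0x1; word=0x5a
word = 0x5a → little-endian bytes:
  [0]=0x5a

5a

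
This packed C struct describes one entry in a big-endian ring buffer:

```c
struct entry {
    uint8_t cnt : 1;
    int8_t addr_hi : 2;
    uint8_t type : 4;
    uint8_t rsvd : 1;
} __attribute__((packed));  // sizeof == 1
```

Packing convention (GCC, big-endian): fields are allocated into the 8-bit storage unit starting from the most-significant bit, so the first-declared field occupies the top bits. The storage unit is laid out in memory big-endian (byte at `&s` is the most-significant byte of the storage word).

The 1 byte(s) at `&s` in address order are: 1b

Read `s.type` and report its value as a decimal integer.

13

[0]=0x1b (big-endian) → word 0x1b
cnt [7+:1] = (word>>7) & 0x1 = 0
addr_hi [5+:2] = (word>>5) & 0x3 = 0
type [1+:4] = (word>>1) & 0xf = 13  ←
rsvd [0+:1] = (word>>0) & 0x1 = 1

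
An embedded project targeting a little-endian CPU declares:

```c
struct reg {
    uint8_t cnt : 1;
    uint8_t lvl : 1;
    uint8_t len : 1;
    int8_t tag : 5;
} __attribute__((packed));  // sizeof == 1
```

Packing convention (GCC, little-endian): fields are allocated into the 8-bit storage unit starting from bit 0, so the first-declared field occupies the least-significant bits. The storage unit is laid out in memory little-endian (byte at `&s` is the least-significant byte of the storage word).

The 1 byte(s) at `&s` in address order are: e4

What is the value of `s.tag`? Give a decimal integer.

-4

[0]=0xe4 (little-endian) → word 0xe4
cnt [0+:1] = (word>>0) & 0x1 = 0
lvl [1+:1] = (word>>1) & 0x1 = 0
len [2+:1] = (word>>2) & 0x1 = 1
tag [3+:5] = (word>>3) & 0x1f = 28  ←
tag signed 5b, MSB=1: 28 - 32 = -4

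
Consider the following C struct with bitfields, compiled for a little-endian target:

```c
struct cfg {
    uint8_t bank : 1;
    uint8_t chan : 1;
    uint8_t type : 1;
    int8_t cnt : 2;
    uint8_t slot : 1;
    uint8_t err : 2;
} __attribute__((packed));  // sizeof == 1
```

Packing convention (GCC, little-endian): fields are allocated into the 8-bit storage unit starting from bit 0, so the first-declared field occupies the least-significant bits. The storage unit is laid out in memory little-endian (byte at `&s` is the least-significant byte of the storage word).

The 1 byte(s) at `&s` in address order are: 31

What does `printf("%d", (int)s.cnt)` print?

[0]=0x31 (little-endian) → word 0x31
bank:1 @ bit 0 → (0x31>>0)&0x1 = 0x1
chan:1 @ bit 1 → (0x31>>1)&0x1 = 0x0
type:1 @ bit 2 → (0x31>>2)&0x1 = 0x0
cnt:2 @ bit 3 → (0x31>>3)&0x3 = 0x2  ←
slot:1 @ bit 5 → (0x31>>5)&0x1 = 0x1
err:2 @ bit 6 → (0x31>>6)&0x3 = 0x0
cnt signed 2b, MSB=1: 2 - 4 = -2

-2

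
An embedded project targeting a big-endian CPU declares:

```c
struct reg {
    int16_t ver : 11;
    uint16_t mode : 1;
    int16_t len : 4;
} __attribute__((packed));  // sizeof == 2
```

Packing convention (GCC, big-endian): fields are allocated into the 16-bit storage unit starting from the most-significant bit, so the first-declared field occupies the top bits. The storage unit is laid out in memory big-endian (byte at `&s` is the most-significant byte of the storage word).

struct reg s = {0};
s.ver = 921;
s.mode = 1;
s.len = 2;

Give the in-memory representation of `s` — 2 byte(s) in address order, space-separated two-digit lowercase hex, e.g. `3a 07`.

[5+:11] ver=921 & 0x7ff = 0x399; word=0x7320
[4+:1] mode=1 & 0x1 = 0x1; word=0x7330
[0+:4] len=2 & 0xf = 0x2; word=0x7332
word = 0x7332 → big-endian bytes:
  [0]=0x73  [1]=0x32

73 32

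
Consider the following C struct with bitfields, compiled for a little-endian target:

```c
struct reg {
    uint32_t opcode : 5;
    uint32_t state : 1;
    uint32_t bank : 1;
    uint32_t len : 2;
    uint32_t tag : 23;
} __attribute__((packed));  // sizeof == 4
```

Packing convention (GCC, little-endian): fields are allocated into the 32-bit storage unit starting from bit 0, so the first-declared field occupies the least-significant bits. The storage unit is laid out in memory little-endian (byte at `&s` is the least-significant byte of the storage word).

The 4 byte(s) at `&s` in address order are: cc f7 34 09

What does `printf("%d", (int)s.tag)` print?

[0]=0xcc [1]=0xf7 [2]=0x34 [3]=0x09 (little-endian) → word 0x0934f7cc
opcode [0+:5] = (word>>0) & 0x1f = 12
state [5+:1] = (word>>5) & 0x1 = 0
bank [6+:1] = (word>>6) & 0x1 = 1
len [7+:2] = (word>>7) & 0x3 = 3
tag [9+:23] = (word>>9) & 0x7fffff = 301691  ←

301691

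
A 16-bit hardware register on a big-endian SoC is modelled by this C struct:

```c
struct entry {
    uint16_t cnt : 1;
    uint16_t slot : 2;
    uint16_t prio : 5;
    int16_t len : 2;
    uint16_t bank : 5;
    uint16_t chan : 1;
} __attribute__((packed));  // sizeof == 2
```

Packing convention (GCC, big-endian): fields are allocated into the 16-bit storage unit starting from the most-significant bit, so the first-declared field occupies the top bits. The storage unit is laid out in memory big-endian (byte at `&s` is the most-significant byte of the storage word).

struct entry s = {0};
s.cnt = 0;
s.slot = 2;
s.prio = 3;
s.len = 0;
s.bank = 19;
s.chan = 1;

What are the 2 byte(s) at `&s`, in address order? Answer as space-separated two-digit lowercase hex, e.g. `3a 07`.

cnt:1 = 0 → 0x0 << 15 → word 0x0000
slot:2 = 2 → 0x2 << 13 → word 0x4000
prio:5 = 3 → 0x3 << 8 → word 0x4300
len:2 = 0 → 0x0 << 6 → word 0x4300
bank:5 = 19 → 0x13 << 1 → word 0x4326
chan:1 = 1 → 0x1 << 0 → word 0x4327
word = 0x4327 → big-endian bytes:
  [0]=0x43  [1]=0x27

43 27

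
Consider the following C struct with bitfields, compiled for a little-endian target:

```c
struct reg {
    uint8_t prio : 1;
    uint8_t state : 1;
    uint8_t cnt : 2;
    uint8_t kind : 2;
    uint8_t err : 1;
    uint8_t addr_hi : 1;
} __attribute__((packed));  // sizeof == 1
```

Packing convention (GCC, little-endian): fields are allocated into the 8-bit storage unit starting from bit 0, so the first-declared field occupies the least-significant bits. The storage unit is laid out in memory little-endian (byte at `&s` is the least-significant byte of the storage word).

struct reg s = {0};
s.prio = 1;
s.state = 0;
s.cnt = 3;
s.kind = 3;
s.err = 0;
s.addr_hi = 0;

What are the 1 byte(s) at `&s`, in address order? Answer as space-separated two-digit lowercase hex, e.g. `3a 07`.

3d

prio:1 = 1 → 0x1 << 0 → word 0x01
state:1 = 0 → 0x0 << 1 → word 0x01
cnt:2 = 3 → 0x3 << 2 → word 0x0d
kind:2 = 3 → 0x3 << 4 → word 0x3d
err:1 = 0 → 0x0 << 6 → word 0x3d
addr_hi:1 = 0 → 0x0 << 7 → word 0x3d
word = 0x3d → little-endian bytes:
  [0]=0x3d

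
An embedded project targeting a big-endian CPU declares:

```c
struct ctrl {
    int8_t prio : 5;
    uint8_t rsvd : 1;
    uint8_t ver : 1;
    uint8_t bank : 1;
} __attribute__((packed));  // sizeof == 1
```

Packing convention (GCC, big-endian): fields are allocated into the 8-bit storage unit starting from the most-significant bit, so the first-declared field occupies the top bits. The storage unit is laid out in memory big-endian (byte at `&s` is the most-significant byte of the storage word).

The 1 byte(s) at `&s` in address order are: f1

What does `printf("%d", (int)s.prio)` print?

[0]=0xf1 (big-endian) → word 0xf1
prio:5 @ bit 3 → (0xf1>>3)&0x1f = 0x1e  ←
rsvd:1 @ bit 2 → (0xf1>>2)&0x1 = 0x0
ver:1 @ bit 1 → (0xf1>>1)&0x1 = 0x0
bank:1 @ bit 0 → (0xf1>>0)&0x1 = 0x1
prio signed 5b, MSB=1: 30 - 32 = -2

-2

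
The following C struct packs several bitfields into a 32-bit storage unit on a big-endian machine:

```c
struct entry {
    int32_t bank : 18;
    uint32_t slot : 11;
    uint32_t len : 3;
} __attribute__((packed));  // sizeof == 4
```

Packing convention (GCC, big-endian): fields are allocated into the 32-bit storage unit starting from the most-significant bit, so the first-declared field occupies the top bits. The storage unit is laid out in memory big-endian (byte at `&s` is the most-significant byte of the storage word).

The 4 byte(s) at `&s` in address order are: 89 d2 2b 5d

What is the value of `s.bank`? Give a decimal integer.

-121016

[0]=0x89 [1]=0xd2 [2]=0x2b [3]=0x5d (big-endian) → word 0x89d22b5d
bank:18 @ bit 14 → (0x89d22b5d>>14)&0x3ffff = 0x22748  ←
slot:11 @ bit 3 → (0x89d22b5d>>3)&0x7ff = 0x56b
len:3 @ bit 0 → (0x89d22b5d>>0)&0x7 = 0x5
bank signed 18b, MSB=1: 141128 - 262144 = -121016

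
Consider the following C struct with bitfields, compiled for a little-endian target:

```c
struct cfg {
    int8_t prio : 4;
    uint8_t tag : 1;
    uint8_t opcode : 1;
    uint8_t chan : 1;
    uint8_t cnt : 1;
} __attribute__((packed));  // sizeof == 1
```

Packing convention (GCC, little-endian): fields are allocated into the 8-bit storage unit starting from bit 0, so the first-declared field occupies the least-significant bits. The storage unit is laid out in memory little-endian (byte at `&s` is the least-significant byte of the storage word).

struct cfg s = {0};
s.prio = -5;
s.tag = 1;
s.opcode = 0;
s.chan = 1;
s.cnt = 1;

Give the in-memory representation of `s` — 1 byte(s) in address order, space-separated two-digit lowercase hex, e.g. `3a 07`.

db

prio (4b) val=-5 bits=0xb at bit 0: 0x0b
tag (1b) val=1 bits=0x1 at bit 4: 0x1b
opcode (1b) val=0 bits=0x0 at bit 5: 0x1b
chan (1b) val=1 bits=0x1 at bit 6: 0x5b
cnt (1b) val=1 bits=0x1 at bit 7: 0xdb
word = 0xdb → little-endian bytes:
  [0]=0xdb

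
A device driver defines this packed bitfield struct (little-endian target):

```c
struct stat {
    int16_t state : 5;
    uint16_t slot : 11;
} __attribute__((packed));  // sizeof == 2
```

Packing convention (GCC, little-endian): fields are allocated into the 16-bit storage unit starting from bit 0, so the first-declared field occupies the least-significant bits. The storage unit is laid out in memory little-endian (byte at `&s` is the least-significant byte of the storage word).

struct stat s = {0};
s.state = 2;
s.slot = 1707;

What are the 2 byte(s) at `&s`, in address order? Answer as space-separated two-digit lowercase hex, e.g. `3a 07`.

state (5b) val=2 bits=0x2 at bit 0: 0x0002
slot (11b) val=1707 bits=0x6ab at bit 5: 0xd562
word = 0xd562 → little-endian bytes:
  [0]=0x62  [1]=0xd5

62 d5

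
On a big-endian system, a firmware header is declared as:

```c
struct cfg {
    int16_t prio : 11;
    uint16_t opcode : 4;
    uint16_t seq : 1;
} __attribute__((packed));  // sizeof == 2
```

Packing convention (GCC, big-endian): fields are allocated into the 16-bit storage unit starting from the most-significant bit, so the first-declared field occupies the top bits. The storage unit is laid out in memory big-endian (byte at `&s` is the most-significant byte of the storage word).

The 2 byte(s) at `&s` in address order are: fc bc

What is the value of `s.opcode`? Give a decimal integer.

14

[0]=0xfc [1]=0xbc (big-endian) → word 0xfcbc
prio [5+:11] = (word>>5) & 0x7ff = 2021
opcode [1+:4] = (word>>1) & 0xf = 14  ←
seq [0+:1] = (word>>0) & 0x1 = 0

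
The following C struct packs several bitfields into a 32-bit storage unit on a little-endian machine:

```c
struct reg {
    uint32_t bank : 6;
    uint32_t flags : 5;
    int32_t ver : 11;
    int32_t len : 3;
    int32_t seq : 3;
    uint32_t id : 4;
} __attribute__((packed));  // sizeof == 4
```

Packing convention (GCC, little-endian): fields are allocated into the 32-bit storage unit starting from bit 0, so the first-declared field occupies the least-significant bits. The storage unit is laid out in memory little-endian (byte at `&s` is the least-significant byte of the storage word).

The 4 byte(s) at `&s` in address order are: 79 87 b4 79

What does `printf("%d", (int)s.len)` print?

[0]=0x79 [1]=0x87 [2]=0xb4 [3]=0x79 (little-endian) → word 0x79b48779
bank [0+:6] = (word>>0) & 0x3f = 57
flags [6+:5] = (word>>6) & 0x1f = 29
ver [11+:11] = (word>>11) & 0x7ff = 1680
len [22+:3] = (word>>22) & 0x7 = 6  ←
seq [25+:3] = (word>>25) & 0x7 = 4
id [28+:4] = (word>>28) & 0xf = 7
len signed 3b, MSB=1: 6 - 8 = -2

-2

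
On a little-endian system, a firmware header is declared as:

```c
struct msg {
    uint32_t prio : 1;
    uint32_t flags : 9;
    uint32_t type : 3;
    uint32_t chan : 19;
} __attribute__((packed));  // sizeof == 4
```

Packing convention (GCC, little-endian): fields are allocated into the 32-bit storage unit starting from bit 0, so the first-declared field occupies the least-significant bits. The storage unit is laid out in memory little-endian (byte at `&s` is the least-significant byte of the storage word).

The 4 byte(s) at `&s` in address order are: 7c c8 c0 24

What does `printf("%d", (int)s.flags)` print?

62

[0]=0x7c [1]=0xc8 [2]=0xc0 [3]=0x24 (little-endian) → word 0x24c0c87c
prio:1 @ bit 0 → (0x24c0c87c>>0)&0x1 = 0x0
flags:9 @ bit 1 → (0x24c0c87c>>1)&0x1ff = 0x3e  ←
type:3 @ bit 10 → (0x24c0c87c>>10)&0x7 = 0x2
chan:19 @ bit 13 → (0x24c0c87c>>13)&0x7ffff = 0x12606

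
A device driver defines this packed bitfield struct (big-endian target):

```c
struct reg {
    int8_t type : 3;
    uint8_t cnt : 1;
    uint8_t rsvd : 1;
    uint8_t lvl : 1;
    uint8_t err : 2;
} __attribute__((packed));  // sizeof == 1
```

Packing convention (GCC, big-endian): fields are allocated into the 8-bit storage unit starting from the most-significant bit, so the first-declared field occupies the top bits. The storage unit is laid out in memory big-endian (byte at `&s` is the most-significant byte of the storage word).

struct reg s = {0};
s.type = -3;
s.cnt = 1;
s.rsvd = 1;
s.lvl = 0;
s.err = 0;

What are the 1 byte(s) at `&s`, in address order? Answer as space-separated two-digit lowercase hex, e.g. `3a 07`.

b8

type:3 = -3 → 0x5 << 5 → word 0xa0
cnt:1 = 1 → 0x1 << 4 → word 0xb0
rsvd:1 = 1 → 0x1 << 3 → word 0xb8
lvl:1 = 0 → 0x0 << 2 → word 0xb8
err:2 = 0 → 0x0 << 0 → word 0xb8
word = 0xb8 → big-endian bytes:
  [0]=0xb8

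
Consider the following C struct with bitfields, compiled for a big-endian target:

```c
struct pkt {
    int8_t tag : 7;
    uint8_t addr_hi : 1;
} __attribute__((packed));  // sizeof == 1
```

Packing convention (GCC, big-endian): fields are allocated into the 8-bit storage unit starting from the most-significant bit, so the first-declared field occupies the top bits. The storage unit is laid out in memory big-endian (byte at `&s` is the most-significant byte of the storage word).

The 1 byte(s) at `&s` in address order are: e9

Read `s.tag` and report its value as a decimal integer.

[0]=0xe9 (big-endian) → word 0xe9
tag [1+:7] = (word>>1) & 0x7f = 116  ←
addr_hi [0+:1] = (word>>0) & 0x1 = 1
tag signed 7b, MSB=1: 116 - 128 = -12

-12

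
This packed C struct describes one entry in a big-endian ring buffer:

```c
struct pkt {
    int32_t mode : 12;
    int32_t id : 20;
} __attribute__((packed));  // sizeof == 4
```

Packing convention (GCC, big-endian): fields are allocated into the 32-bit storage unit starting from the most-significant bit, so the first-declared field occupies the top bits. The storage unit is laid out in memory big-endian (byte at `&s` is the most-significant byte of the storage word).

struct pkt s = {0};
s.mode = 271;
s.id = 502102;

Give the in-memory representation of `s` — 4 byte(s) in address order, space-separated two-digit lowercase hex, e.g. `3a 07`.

mode (12b) val=271 bits=0x10f at bit 20: 0x10f00000
id (20b) val=502102 bits=0x7a956 at bit 0: 0x10f7a956
word = 0x10f7a956 → big-endian bytes:
  [0]=0x10  [1]=0xf7  [2]=0xa9  [3]=0x56

10 f7 a9 56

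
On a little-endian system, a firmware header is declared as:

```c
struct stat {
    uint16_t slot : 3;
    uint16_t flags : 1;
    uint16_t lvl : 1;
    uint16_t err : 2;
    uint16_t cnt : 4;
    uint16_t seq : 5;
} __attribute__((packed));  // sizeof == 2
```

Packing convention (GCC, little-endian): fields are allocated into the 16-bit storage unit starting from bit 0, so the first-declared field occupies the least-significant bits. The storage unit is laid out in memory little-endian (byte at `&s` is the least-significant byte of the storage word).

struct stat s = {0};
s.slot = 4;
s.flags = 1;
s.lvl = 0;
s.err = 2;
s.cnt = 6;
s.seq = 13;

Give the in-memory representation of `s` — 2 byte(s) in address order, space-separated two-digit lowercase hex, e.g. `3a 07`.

slot (3b) val=4 bits=0x4 at bit 0: 0x0004
flags (1b) val=1 bits=0x1 at bit 3: 0x000c
lvl (1b) val=0 bits=0x0 at bit 4: 0x000c
err (2b) val=2 bits=0x2 at bit 5: 0x004c
cnt (4b) val=6 bits=0x6 at bit 7: 0x034c
seq (5b) val=13 bits=0xd at bit 11: 0x6b4c
word = 0x6b4c → little-endian bytes:
  [0]=0x4c  [1]=0x6b

4c 6b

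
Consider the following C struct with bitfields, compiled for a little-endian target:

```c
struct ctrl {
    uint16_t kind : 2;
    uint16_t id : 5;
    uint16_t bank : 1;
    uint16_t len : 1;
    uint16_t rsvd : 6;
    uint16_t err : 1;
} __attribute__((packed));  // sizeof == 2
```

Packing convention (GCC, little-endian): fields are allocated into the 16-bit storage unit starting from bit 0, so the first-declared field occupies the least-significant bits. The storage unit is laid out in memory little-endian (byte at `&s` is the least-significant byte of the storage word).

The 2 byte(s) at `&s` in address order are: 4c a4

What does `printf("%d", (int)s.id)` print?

[0]=0x4c [1]=0xa4 (little-endian) → word 0xa44c
kind:2 @ bit 0 → (0xa44c>>0)&0x3 = 0x0
id:5 @ bit 2 → (0xa44c>>2)&0x1f = 0x13  ←
bank:1 @ bit 7 → (0xa44c>>7)&0x1 = 0x0
len:1 @ bit 8 → (0xa44c>>8)&0x1 = 0x0
rsvd:6 @ bit 9 → (0xa44c>>9)&0x3f = 0x12
err:1 @ bit 15 → (0xa44c>>15)&0x1 = 0x1

19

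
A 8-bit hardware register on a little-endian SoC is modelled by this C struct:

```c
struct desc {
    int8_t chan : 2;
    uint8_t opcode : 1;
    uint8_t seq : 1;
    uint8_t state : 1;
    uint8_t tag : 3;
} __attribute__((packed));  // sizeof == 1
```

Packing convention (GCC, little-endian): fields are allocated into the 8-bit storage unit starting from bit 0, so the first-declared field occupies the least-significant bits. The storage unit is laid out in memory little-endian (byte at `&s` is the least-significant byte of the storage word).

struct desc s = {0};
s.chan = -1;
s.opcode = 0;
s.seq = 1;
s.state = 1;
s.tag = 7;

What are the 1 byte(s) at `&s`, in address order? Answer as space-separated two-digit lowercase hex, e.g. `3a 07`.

chan (2b) val=-1 bits=0x3 at bit 0: 0x03
opcode (1b) val=0 bits=0x0 at bit 2: 0x03
seq (1b) val=1 bits=0x1 at bit 3: 0x0b
state (1b) val=1 bits=0x1 at bit 4: 0x1b
tag (3b) val=7 bits=0x7 at bit 5: 0xfb
word = 0xfb → little-endian bytes:
  [0]=0xfb

fb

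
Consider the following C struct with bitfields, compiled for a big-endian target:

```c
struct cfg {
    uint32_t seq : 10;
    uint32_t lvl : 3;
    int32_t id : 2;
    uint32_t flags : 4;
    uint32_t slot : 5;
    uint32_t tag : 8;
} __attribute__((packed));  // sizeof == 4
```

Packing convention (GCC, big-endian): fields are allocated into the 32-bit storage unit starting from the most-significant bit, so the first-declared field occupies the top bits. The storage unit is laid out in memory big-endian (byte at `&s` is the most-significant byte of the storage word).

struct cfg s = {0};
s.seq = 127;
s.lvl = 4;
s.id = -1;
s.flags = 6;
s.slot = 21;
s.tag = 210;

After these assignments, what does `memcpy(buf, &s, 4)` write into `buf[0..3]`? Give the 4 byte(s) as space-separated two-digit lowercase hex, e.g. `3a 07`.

1f e6 d5 d2

[22+:10] seq=127 & 0x3ff = 0x7f; word=0x1fc00000
[19+:3] lvl=4 & 0x7 = 0x4; word=0x1fe00000
[17+:2] id=-1 & 0x3 = 0x3; word=0x1fe60000
[13+:4] flags=6 & 0xf = 0x6; word=0x1fe6c000
[8+:5] slot=21 & 0x1f = 0x15; word=0x1fe6d500
[0+:8] tag=210 & 0xff = 0xd2; word=0x1fe6d5d2
word = 0x1fe6d5d2 → big-endian bytes:
  [0]=0x1f  [1]=0xe6  [2]=0xd5  [3]=0xd2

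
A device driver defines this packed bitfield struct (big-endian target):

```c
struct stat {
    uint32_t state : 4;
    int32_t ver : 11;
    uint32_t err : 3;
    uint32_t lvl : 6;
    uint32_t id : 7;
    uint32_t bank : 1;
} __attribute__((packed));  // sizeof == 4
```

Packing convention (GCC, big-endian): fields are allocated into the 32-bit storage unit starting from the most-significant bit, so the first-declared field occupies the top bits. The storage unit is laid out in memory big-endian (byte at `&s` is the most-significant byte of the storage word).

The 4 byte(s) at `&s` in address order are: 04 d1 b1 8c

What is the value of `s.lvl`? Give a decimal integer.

[0]=0x04 [1]=0xd1 [2]=0xb1 [3]=0x8c (big-endian) → word 0x04d1b18c
state [28+:4] = (word>>28) & 0xf = 0
ver [17+:11] = (word>>17) & 0x7ff = 616
err [14+:3] = (word>>14) & 0x7 = 6
lvl [8+:6] = (word>>8) & 0x3f = 49  ←
id [1+:7] = (word>>1) & 0x7f = 70
bank [0+:1] = (word>>0) & 0x1 = 0

49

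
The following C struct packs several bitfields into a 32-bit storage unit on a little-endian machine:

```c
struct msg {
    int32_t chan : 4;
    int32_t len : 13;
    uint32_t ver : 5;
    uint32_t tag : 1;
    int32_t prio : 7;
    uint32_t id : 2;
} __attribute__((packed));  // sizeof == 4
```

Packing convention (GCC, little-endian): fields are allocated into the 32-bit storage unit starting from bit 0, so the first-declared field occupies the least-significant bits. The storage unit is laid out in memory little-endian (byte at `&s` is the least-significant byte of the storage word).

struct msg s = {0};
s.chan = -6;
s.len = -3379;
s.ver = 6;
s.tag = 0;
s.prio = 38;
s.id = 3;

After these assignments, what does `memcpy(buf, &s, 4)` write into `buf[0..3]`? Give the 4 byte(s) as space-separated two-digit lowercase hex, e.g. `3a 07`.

chan:4 = -6 → 0xa << 0 → word 0x0000000a
len:13 = -3379 → 0x12cd << 4 → word 0x00012cda
ver:5 = 6 → 0x6 << 17 → word 0x000d2cda
tag:1 = 0 → 0x0 << 22 → word 0x000d2cda
prio:7 = 38 → 0x26 << 23 → word 0x130d2cda
id:2 = 3 → 0x3 << 30 → word 0xd30d2cda
word = 0xd30d2cda → little-endian bytes:
  [0]=0xda  [1]=0x2c  [2]=0x0d  [3]=0xd3

da 2c 0d d3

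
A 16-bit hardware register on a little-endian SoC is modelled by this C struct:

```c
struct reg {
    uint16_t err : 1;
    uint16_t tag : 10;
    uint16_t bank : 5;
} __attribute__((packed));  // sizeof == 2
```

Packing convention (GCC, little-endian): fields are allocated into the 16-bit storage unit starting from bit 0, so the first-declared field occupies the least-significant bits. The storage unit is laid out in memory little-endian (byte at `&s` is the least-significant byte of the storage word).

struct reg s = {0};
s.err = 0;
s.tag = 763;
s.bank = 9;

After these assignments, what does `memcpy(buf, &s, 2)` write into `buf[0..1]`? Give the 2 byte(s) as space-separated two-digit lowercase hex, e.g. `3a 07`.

f6 4d

err:1 = 0 → 0x0 << 0 → word 0x0000
tag:10 = 763 → 0x2fb << 1 → word 0x05f6
bank:5 = 9 → 0x9 << 11 → word 0x4df6
word = 0x4df6 → little-endian bytes:
  [0]=0xf6  [1]=0x4d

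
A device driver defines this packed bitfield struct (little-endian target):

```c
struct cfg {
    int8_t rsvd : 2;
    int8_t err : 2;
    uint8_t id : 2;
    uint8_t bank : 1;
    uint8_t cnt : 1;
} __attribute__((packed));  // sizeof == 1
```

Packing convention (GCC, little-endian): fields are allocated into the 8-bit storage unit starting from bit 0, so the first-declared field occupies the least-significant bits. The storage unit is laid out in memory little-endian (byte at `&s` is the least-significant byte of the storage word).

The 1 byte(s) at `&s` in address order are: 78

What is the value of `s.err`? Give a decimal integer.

[0]=0x78 (little-endian) → word 0x78
rsvd:2 @ bit 0 → (0x78>>0)&0x3 = 0x0
err:2 @ bit 2 → (0x78>>2)&0x3 = 0x2  ←
id:2 @ bit 4 → (0x78>>4)&0x3 = 0x3
bank:1 @ bit 6 → (0x78>>6)&0x1 = 0x1
cnt:1 @ bit 7 → (0x78>>7)&0x1 = 0x0
err signed 2b, MSB=1: 2 - 4 = -2

-2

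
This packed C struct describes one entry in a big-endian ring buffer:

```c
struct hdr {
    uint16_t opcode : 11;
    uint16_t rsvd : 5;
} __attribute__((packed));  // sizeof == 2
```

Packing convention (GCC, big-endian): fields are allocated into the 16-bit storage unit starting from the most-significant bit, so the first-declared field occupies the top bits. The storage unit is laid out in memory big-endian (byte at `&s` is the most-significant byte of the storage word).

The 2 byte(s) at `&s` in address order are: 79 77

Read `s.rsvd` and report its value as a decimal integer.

23

[0]=0x79 [1]=0x77 (big-endian) → word 0x7977
opcode [5+:11] = (word>>5) & 0x7ff = 971
rsvd [0+:5] = (word>>0) & 0x1f = 23  ←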